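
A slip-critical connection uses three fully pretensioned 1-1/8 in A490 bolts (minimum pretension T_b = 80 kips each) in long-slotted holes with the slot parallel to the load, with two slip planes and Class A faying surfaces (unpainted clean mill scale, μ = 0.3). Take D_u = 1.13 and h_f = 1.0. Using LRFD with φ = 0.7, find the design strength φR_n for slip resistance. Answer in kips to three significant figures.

114 kips

R_n = μ · D_u · h_f · T_b · n_s · n_b = 0.3 × 1.13 × 1.0 × 80 × 2 × 3 = 162.7 kips.
Design strength φR_n = 0.7 × 162.7 = 114 kips.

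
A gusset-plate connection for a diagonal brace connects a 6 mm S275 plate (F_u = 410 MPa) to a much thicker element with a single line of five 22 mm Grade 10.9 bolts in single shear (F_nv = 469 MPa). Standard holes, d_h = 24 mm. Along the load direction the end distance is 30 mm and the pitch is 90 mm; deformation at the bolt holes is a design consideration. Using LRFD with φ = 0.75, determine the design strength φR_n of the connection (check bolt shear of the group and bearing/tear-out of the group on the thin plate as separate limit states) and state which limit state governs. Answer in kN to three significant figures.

Bolt shear: A_b = π·22²/4 = 380.1 mm²; R_n = 469 × 380.1 × 5 × 1 / 1000 = 891.4 kN → 0.75 × 891.4 = 669 kN.
Bearing (1.2 l_c t F_u ≤ 2.4 d t F_u): upper limit = 2.4·22·6·410 / 1000 = 129.9 kN.
  Edge l_c = 30 − 24/2 = 18 → r_n = 53.14 kN; interior l_c = 90 − 24 = 66 → r_n = 129.9 kN.
  R_n,bearing = 1·53.14 + 4·129.9 = 572.7 kN → 0.75 × 572.7 = 430 kN.
Bearing governs: 430 kN.

430 kN (bearing governs)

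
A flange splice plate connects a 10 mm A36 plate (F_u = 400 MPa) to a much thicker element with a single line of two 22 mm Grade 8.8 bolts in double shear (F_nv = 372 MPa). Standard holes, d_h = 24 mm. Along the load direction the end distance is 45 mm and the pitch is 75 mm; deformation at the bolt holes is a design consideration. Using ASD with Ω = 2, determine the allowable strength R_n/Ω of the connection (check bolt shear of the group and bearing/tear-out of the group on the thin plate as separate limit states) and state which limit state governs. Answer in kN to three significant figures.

Bolt shear: A_b = π·22²/4 = 380.1 mm²; R_n = 372 × 380.1 × 2 × 2 / 1000 = 565.6 kN → 565.6 / 2 = 283 kN.
Bearing (1.2 l_c t F_u ≤ 2.4 d t F_u): upper limit = 2.4·22·10·400 / 1000 = 211.2 kN.
  Edge l_c = 45 − 24/2 = 33 → r_n = 158.4 kN; interior l_c = 75 − 24 = 51 → r_n = 211.2 kN.
  R_n,bearing = 1·158.4 + 1·211.2 = 369.6 kN → 369.6 / 2 = 185 kN.
Bearing governs: 185 kN.

185 kN (bearing governs)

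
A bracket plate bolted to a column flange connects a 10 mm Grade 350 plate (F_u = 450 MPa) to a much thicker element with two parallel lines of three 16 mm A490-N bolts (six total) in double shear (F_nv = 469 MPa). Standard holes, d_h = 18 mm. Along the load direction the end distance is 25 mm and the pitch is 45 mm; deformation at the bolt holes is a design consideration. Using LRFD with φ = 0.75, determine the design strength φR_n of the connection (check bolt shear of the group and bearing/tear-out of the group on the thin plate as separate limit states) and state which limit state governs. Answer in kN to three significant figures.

567 kN (bearing governs)

Bolt shear: A_b = π·16²/4 = 201.1 mm²; R_n = 469 × 201.1 × 6 × 2 / 1000 = 1132 kN → 0.75 × 1132 = 849 kN.
Bearing (1.2 l_c t F_u ≤ 2.4 d t F_u): upper limit = 2.4·16·10·450 / 1000 = 172.8 kN.
  Edge l_c = 25 − 18/2 = 16 → r_n = 86.4 kN; interior l_c = 45 − 18 = 27 → r_n = 145.8 kN.
  R_n,bearing = 2·86.4 + 4·145.8 = 756 kN → 0.75 × 756 = 567 kN.
Bearing governs: 567 kN.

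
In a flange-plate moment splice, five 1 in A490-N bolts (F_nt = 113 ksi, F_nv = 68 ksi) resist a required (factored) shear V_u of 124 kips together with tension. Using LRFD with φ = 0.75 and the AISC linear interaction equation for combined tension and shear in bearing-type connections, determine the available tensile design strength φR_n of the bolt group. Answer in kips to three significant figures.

227 kips

A_b = π·1²/4 = 0.7854 in²; f_rv = 124 / (5 × 0.7854) = 31.58 ksi.
F'_nt = 1.3 F_nt − (F_nt / φF_nv) f_rv = 1.3·113 − (113/(0.75·68))·31.58 = 76.94 ksi, capped at F_nt → F'_nt = 76.94 ksi.
R_n = F'_nt · A_b · n = 76.94 × 0.7854 × 5 = 302.1 kips.
Design strength φR_n = 0.75 × 302.1 = 227 kips.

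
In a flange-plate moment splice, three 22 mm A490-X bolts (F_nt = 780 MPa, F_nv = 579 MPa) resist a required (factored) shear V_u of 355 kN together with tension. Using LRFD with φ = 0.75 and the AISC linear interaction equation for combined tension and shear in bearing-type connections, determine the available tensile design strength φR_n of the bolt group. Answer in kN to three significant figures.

389 kN

A_b = π·22²/4 = 380.1 mm²; f_rv = 355 × 1000 / (3 × 380.1) = 311.3 MPa.
F'_nt = 1.3 F_nt − (F_nt / φF_nv) f_rv = 1.3·780 − (780/(0.75·579))·311.3 = 454.9 MPa, capped at F_nt → F'_nt = 454.9 MPa.
R_n = F'_nt · A_b · n = 454.9 × 380.1 × 3 / 1000 = 518.7 kN.
Design strength φR_n = 0.75 × 518.7 = 389 kN.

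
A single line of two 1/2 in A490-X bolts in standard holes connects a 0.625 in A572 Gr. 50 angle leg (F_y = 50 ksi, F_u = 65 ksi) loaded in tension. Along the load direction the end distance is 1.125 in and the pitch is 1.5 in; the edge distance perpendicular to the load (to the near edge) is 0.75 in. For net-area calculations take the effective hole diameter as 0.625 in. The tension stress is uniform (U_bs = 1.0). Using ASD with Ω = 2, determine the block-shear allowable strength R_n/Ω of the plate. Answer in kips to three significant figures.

Shear plane L_v = 1.125 + 1·1.5 = 2.625 in; A_gv = 2.625 × 0.625 = 1.641 in².
A_nv = (2.625 − 1.5·0.625) × 0.625 = 1.055 in².
A_nt = (0.75 − 0.5·0.625) × 0.625 = 0.2734 in².
0.6 F_u A_nv = 41.13 kips; 0.6 F_y A_gv = 49.22 kips → shear rupture governs the shear term.
R_n = 41.13 + 1.0 × 65 × 0.2734 = 58.91 kips.
Allowable strength R_n/Ω = 58.91 / 2 = 29.5 kips.

29.5 kips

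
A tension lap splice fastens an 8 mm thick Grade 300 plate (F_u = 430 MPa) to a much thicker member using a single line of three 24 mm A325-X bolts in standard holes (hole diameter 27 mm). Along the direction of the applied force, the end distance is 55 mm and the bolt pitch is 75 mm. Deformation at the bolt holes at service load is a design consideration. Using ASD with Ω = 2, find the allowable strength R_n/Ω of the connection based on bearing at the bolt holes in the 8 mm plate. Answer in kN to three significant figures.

284 kN

Per bolt r_n = 1.2 l_c t F_u ≤ 2.4 d t F_u; upper limit = 2.4 × 24 × 8 × 430 / 1000 = 198.1 kN.
Edge bolt: l_c = 55 − 27/2 = 41.5 mm → 1.2 × 41.5 × 8 × 430 / 1000 = 171.3 → r_n = 171.3 kN.
Interior bolts: l_c = 75 − 27 = 48 mm → 1.2 × 48 × 8 × 430 / 1000 = 198.1 → r_n = 198.1 kN.
R_n = 1 × 171.3 + 2 × 198.1 = 567.6 kN.
Allowable strength R_n/Ω = 567.6 / 2 = 284 kN.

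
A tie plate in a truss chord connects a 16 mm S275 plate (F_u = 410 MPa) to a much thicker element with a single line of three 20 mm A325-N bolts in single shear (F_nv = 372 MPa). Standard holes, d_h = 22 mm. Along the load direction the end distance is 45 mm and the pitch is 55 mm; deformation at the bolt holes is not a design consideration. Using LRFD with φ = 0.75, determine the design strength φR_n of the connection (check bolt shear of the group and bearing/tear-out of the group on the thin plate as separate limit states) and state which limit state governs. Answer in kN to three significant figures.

263 kN (bolt shear governs)

Bolt shear: A_b = π·20²/4 = 314.2 mm²; R_n = 372 × 314.2 × 3 × 1 / 1000 = 350.6 kN → 0.75 × 350.6 = 263 kN.
Bearing (1.5 l_c t F_u ≤ 3.0 d t F_u): upper limit = 3.0·20·16·410 / 1000 = 393.6 kN.
  Edge l_c = 45 − 22/2 = 34 → r_n = 334.6 kN; interior l_c = 55 − 22 = 33 → r_n = 324.7 kN.
  R_n,bearing = 1·334.6 + 2·324.7 = 984 kN → 0.75 × 984 = 738 kN.
Bolt shear governs: 263 kN.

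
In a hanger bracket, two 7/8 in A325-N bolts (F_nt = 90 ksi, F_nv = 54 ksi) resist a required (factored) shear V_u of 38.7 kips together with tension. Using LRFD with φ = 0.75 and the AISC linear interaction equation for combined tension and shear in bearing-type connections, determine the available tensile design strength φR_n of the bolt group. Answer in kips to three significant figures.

41 kips

A_b = π·0.875²/4 = 0.6013 in²; f_rv = 38.7 / (2 × 0.6013) = 32.18 ksi.
F'_nt = 1.3 F_nt − (F_nt / φF_nv) f_rv = 1.3·90 − (90/(0.75·54))·32.18 = 45.49 ksi, capped at F_nt → F'_nt = 45.49 ksi.
R_n = F'_nt · A_b · n = 45.49 × 0.6013 × 2 = 54.71 kips.
Design strength φR_n = 0.75 × 54.71 = 41 kips.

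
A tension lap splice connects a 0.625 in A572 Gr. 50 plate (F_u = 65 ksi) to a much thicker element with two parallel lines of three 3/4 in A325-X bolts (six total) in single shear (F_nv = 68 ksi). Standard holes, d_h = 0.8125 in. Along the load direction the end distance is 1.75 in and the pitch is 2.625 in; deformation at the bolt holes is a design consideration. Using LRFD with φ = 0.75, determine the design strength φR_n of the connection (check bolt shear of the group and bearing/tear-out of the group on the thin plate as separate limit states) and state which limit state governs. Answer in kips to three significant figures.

135 kips (bolt shear governs)

Bolt shear: A_b = π·0.75²/4 = 0.4418 in²; R_n = 68 × 0.4418 × 6 × 1 = 180.2 kips → 0.75 × 180.2 = 135 kips.
Bearing (1.2 l_c t F_u ≤ 2.4 d t F_u): upper limit = 2.4·0.75·0.625·65 = 73.12 kips.
  Edge l_c = 1.75 − 0.8125/2 = 1.344 → r_n = 65.51 kips; interior l_c = 2.625 − 0.8125 = 1.812 → r_n = 73.12 kips.
  R_n,bearing = 2·65.51 + 4·73.12 = 423.5 kips → 0.75 × 423.5 = 318 kips.
Bolt shear governs: 135 kips.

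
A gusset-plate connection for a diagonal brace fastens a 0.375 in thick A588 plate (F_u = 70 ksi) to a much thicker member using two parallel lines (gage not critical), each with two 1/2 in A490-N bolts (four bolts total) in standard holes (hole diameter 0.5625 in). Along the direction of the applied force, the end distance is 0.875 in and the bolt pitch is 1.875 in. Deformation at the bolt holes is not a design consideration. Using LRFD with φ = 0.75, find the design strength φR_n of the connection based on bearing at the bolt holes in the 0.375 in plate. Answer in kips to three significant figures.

Per bolt r_n = 1.5 l_c t F_u ≤ 3.0 d t F_u; upper limit = 3.0 × 0.5 × 0.375 × 70 = 39.38 kips.
Edge bolt: l_c = 0.875 − 0.5625/2 = 0.5938 in → 1.5 × 0.5938 × 0.375 × 70 = 23.38 → r_n = 23.38 kips.
Interior bolts: l_c = 1.875 − 0.5625 = 1.312 in → 1.5 × 1.312 × 0.375 × 70 = 51.68 → r_n = 39.38 kips.
R_n = 2 × 23.38 + 2 × 39.38 = 125.5 kips.
Design strength φR_n = 0.75 × 125.5 = 94.1 kips.

94.1 kips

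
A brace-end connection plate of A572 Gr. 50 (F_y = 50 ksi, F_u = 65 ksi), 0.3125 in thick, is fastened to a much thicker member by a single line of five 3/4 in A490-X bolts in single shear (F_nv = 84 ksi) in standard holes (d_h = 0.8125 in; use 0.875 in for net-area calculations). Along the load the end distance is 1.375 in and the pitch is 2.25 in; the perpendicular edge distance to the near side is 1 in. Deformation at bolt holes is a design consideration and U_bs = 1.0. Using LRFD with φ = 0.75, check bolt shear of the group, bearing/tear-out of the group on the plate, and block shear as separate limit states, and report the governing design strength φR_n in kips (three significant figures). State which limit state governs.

67.4 kips (block shear governs)

Bolt shear: A_b = π·0.75²/4 = 0.4418 in²; R_n = 84 × 0.4418 × 5 × 1 = 185.6 kips → 0.75 × 185.6 = 139 kips.
Bearing: edge l_c = 0.9688, r_n = 23.61 kips; interior l_c = 1.438, r_n = 35.04 kips; R_n = 23.61 + 4·35.04 = 163.8 kips → 123 kips.
Block shear: A_gv = 3.242, A_nv = 2.012, A_nt = 0.1758 in²; R_n = min(0.6F_uA_nv, 0.6F_yA_gv) + U_bs·F_u·A_nt = 89.88 kips → 67.4 kips.
Block shear governs: 67.4 kips.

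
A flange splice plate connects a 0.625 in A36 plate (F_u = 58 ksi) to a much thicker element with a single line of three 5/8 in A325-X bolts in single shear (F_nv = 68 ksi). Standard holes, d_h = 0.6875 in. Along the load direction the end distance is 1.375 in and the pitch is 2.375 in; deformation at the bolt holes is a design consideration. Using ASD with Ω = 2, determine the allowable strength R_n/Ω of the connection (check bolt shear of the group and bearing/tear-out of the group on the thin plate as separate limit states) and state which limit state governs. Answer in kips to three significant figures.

Bolt shear: A_b = π·0.625²/4 = 0.3068 in²; R_n = 68 × 0.3068 × 3 × 1 = 62.59 kips → 62.59 / 2 = 31.3 kips.
Bearing (1.2 l_c t F_u ≤ 2.4 d t F_u): upper limit = 2.4·0.625·0.625·58 = 54.38 kips.
  Edge l_c = 1.375 − 0.6875/2 = 1.031 → r_n = 44.86 kips; interior l_c = 2.375 − 0.6875 = 1.688 → r_n = 54.38 kips.
  R_n,bearing = 1·44.86 + 2·54.38 = 153.6 kips → 153.6 / 2 = 76.8 kips.
Bolt shear governs: 31.3 kips.

31.3 kips (bolt shear governs)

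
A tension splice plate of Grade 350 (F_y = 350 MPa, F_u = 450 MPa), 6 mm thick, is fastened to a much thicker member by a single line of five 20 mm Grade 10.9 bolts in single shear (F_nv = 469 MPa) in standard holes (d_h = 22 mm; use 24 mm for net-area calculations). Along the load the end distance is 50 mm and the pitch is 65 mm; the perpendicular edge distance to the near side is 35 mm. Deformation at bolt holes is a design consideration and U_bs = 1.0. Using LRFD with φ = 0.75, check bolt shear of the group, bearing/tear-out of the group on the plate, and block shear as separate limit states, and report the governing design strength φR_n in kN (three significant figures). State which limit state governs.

Bolt shear: A_b = π·20²/4 = 314.2 mm²; R_n = 469 × 314.2 × 5 × 1 / 1000 = 736.7 kN → 0.75 × 736.7 = 553 kN.
Bearing: edge l_c = 39, r_n = 126.4 kN; interior l_c = 43, r_n = 129.6 kN; R_n = 126.4 + 4·129.6 = 644.8 kN → 484 kN.
Block shear: A_gv = 1860, A_nv = 1212, A_nt = 138 mm²; R_n = min(0.6F_uA_nv, 0.6F_yA_gv) + U_bs·F_u·A_nt = 389.3 kN → 292 kN.
Block shear governs: 292 kN.

292 kN (block shear governs)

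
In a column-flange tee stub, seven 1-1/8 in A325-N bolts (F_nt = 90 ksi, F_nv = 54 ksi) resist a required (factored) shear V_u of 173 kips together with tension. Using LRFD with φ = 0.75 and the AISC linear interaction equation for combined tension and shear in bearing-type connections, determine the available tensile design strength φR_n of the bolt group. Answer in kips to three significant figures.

322 kips

A_b = π·1.125²/4 = 0.994 in²; f_rv = 173 / (7 × 0.994) = 24.86 ksi.
F'_nt = 1.3 F_nt − (F_nt / φF_nv) f_rv = 1.3·90 − (90/(0.75·54))·24.86 = 61.75 ksi, capped at F_nt → F'_nt = 61.75 ksi.
R_n = F'_nt · A_b · n = 61.75 × 0.994 × 7 = 429.7 kips.
Design strength φR_n = 0.75 × 429.7 = 322 kips.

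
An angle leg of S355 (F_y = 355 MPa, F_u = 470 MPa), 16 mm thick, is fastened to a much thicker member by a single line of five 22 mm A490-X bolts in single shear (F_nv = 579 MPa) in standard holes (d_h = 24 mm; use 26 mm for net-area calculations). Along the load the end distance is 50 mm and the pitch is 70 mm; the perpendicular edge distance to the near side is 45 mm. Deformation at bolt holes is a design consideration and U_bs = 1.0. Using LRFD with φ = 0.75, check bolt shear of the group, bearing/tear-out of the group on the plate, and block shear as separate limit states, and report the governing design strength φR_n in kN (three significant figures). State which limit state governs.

Bolt shear: A_b = π·22²/4 = 380.1 mm²; R_n = 579 × 380.1 × 5 × 1 / 1000 = 1100 kN → 0.75 × 1100 = 825 kN.
Bearing: edge l_c = 38, r_n = 342.9 kN; interior l_c = 46, r_n = 397.1 kN; R_n = 342.9 + 4·397.1 = 1931 kN → 1450 kN.
Block shear: A_gv = 5280, A_nv = 3408, A_nt = 512 mm²; R_n = min(0.6F_uA_nv, 0.6F_yA_gv) + U_bs·F_u·A_nt = 1202 kN → 901 kN.
Bolt shear governs: 825 kN.

825 kN (bolt shear governs)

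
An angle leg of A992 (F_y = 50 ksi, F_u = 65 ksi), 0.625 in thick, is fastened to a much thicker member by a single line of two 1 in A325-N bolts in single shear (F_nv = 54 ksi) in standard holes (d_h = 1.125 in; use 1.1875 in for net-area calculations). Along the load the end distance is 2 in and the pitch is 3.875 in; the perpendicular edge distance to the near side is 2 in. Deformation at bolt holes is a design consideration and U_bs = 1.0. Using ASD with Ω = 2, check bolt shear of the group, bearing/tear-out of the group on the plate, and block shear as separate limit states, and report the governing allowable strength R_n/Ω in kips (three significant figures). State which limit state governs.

Bolt shear: A_b = π·1²/4 = 0.7854 in²; R_n = 54 × 0.7854 × 2 × 1 = 84.82 kips → 84.82 / 2 = 42.4 kips.
Bearing: edge l_c = 1.438, r_n = 70.08 kips; interior l_c = 2.75, r_n = 97.5 kips; R_n = 70.08 + 1·97.5 = 167.6 kips → 83.8 kips.
Block shear: A_gv = 3.672, A_nv = 2.559, A_nt = 0.8789 in²; R_n = min(0.6F_uA_nv, 0.6F_yA_gv) + U_bs·F_u·A_nt = 156.9 kips → 78.5 kips.
Bolt shear governs: 42.4 kips.

42.4 kips (bolt shear governs)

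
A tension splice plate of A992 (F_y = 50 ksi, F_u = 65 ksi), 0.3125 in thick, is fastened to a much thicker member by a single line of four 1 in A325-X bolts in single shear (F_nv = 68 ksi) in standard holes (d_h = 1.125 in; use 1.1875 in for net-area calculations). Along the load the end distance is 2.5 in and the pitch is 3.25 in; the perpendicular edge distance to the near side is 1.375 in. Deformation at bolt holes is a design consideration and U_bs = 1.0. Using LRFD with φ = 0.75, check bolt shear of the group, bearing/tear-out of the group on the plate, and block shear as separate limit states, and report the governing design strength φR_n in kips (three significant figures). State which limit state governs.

Bolt shear: A_b = π·1²/4 = 0.7854 in²; R_n = 68 × 0.7854 × 4 × 1 = 213.6 kips → 0.75 × 213.6 = 160 kips.
Bearing: edge l_c = 1.938, r_n = 47.23 kips; interior l_c = 2.125, r_n = 48.75 kips; R_n = 47.23 + 3·48.75 = 193.5 kips → 145 kips.
Block shear: A_gv = 3.828, A_nv = 2.529, A_nt = 0.2441 in²; R_n = min(0.6F_uA_nv, 0.6F_yA_gv) + U_bs·F_u·A_nt = 114.5 kips → 85.9 kips.
Block shear governs: 85.9 kips.

85.9 kips (block shear governs)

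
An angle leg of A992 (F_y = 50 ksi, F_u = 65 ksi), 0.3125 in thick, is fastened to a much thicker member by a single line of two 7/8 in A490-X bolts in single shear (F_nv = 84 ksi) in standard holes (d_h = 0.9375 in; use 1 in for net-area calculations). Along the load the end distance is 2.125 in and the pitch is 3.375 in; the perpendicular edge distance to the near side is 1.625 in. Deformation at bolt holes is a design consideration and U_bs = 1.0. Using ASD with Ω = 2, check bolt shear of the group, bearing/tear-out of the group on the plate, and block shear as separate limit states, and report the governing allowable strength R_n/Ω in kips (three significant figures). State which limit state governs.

Bolt shear: A_b = π·0.875²/4 = 0.6013 in²; R_n = 84 × 0.6013 × 2 × 1 = 101 kips → 101 / 2 = 50.5 kips.
Bearing: edge l_c = 1.656, r_n = 40.37 kips; interior l_c = 2.438, r_n = 42.66 kips; R_n = 40.37 + 1·42.66 = 83.03 kips → 41.5 kips.
Block shear: A_gv = 1.719, A_nv = 1.25, A_nt = 0.3516 in²; R_n = min(0.6F_uA_nv, 0.6F_yA_gv) + U_bs·F_u·A_nt = 71.6 kips → 35.8 kips.
Block shear governs: 35.8 kips.

35.8 kips (block shear governs)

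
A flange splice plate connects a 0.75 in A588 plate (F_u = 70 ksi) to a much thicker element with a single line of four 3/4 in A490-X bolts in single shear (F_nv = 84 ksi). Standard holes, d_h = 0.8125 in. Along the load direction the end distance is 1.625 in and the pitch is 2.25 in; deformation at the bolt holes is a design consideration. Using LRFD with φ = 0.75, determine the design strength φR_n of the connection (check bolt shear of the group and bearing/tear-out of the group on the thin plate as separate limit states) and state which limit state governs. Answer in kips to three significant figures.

Bolt shear: A_b = π·0.75²/4 = 0.4418 in²; R_n = 84 × 0.4418 × 4 × 1 = 148.4 kips → 0.75 × 148.4 = 111 kips.
Bearing (1.2 l_c t F_u ≤ 2.4 d t F_u): upper limit = 2.4·0.75·0.75·70 = 94.5 kips.
  Edge l_c = 1.625 − 0.8125/2 = 1.219 → r_n = 76.78 kips; interior l_c = 2.25 − 0.8125 = 1.438 → r_n = 90.56 kips.
  R_n,bearing = 1·76.78 + 3·90.56 = 348.5 kips → 0.75 × 348.5 = 261 kips.
Bolt shear governs: 111 kips.

111 kips (bolt shear governs)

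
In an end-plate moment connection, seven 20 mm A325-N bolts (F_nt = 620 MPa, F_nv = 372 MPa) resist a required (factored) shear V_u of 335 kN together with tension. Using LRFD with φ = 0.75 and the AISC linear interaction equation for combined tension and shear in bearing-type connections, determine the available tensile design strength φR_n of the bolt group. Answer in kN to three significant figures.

A_b = π·20²/4 = 314.2 mm²; f_rv = 335 × 1000 / (7 × 314.2) = 152.3 MPa.
F'_nt = 1.3 F_nt − (F_nt / φF_nv) f_rv = 1.3·620 − (620/(0.75·372))·152.3 = 467.5 MPa, capped at F_nt → F'_nt = 467.5 MPa.
R_n = F'_nt · A_b · n = 467.5 × 314.2 × 7 / 1000 = 1028 kN.
Design strength φR_n = 0.75 × 1028 = 771 kN.

771 kN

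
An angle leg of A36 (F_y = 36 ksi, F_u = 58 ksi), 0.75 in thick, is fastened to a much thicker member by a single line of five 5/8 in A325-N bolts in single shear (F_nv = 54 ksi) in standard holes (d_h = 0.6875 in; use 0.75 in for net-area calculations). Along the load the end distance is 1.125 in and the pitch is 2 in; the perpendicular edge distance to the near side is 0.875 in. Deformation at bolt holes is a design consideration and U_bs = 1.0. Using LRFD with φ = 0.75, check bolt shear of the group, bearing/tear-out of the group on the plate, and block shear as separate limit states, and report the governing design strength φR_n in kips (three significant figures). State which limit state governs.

62.1 kips (bolt shear governs)

Bolt shear: A_b = π·0.625²/4 = 0.3068 in²; R_n = 54 × 0.3068 × 5 × 1 = 82.83 kips → 0.75 × 82.83 = 62.1 kips.
Bearing: edge l_c = 0.7812, r_n = 40.78 kips; interior l_c = 1.312, r_n = 65.25 kips; R_n = 40.78 + 4·65.25 = 301.8 kips → 226 kips.
Block shear: A_gv = 6.844, A_nv = 4.312, A_nt = 0.375 in²; R_n = min(0.6F_uA_nv, 0.6F_yA_gv) + U_bs·F_u·A_nt = 169.6 kips → 127 kips.
Bolt shear governs: 62.1 kips.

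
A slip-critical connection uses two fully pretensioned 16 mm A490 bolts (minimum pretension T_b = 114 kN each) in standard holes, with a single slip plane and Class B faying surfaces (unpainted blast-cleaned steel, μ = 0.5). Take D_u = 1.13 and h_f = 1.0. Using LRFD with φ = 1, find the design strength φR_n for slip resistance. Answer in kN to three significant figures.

129 kN

R_n = μ · D_u · h_f · T_b · n_s · n_b = 0.5 × 1.13 × 1.0 × 114 × 1 × 2 = 128.8 kN.
Design strength φR_n = 1 × 128.8 = 129 kN.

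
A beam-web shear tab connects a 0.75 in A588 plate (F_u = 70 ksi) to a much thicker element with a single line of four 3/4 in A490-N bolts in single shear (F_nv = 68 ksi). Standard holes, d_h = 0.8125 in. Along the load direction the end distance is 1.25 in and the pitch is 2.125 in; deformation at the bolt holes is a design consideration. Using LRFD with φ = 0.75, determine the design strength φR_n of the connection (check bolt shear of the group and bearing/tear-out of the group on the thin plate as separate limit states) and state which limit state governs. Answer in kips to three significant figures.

Bolt shear: A_b = π·0.75²/4 = 0.4418 in²; R_n = 68 × 0.4418 × 4 × 1 = 120.2 kips → 0.75 × 120.2 = 90.1 kips.
Bearing (1.2 l_c t F_u ≤ 2.4 d t F_u): upper limit = 2.4·0.75·0.75·70 = 94.5 kips.
  Edge l_c = 1.25 − 0.8125/2 = 0.8438 → r_n = 53.16 kips; interior l_c = 2.125 − 0.8125 = 1.312 → r_n = 82.69 kips.
  R_n,bearing = 1·53.16 + 3·82.69 = 301.2 kips → 0.75 × 301.2 = 226 kips.
Bolt shear governs: 90.1 kips.

90.1 kips (bolt shear governs)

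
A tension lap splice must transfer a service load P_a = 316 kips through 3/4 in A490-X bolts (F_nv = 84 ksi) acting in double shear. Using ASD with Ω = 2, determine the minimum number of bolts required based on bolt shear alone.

9 bolts

A_b = π·0.75²/4 = 0.4418 in².
Per-bolt allowable strength R_n/Ω = 84 × 0.4418 × 2 / 2 = 37.11 kips.
n ≥ 316 / 37.11 = 8.515 → use 9 bolts.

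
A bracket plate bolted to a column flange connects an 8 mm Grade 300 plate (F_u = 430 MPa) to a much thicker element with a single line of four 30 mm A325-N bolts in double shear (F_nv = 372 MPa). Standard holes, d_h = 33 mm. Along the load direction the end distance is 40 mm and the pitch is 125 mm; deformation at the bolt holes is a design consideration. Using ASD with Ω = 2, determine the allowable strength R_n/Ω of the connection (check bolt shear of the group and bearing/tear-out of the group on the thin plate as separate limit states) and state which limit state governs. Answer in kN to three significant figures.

420 kN (bearing governs)

Bolt shear: A_b = π·30²/4 = 706.9 mm²; R_n = 372 × 706.9 × 4 × 2 / 1000 = 2104 kN → 2104 / 2 = 1050 kN.
Bearing (1.2 l_c t F_u ≤ 2.4 d t F_u): upper limit = 2.4·30·8·430 / 1000 = 247.7 kN.
  Edge l_c = 40 − 33/2 = 23.5 → r_n = 97.01 kN; interior l_c = 125 − 33 = 92 → r_n = 247.7 kN.
  R_n,bearing = 1·97.01 + 3·247.7 = 840 kN → 840 / 2 = 420 kN.
Bearing governs: 420 kN.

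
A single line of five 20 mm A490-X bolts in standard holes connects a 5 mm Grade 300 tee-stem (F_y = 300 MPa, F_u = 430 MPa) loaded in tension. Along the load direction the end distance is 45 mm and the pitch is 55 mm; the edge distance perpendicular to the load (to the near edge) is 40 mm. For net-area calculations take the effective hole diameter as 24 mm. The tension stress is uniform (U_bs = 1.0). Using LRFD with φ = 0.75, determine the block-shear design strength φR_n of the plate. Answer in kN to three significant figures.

Shear plane L_v = 45 + 4·55 = 265 mm; A_gv = 265 × 5 = 1325 mm².
A_nv = (265 − 4.5·24) × 5 = 785 mm².
A_nt = (40 − 0.5·24) × 5 = 140 mm².
0.6 F_u A_nv = 202.5 kN; 0.6 F_y A_gv = 238.5 kN → shear rupture governs the shear term.
R_n = 202.5 + 1.0 × 430 × 140 / 1000 = 262.7 kN.
Design strength φR_n = 0.75 × 262.7 = 197 kN.

197 kN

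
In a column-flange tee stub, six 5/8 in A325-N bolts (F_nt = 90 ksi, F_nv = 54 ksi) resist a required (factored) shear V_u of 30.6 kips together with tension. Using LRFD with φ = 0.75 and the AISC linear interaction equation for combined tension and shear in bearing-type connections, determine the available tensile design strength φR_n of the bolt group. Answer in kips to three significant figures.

A_b = π·0.625²/4 = 0.3068 in²; f_rv = 30.6 / (6 × 0.3068) = 16.62 ksi.
F'_nt = 1.3 F_nt − (F_nt / φF_nv) f_rv = 1.3·90 − (90/(0.75·54))·16.62 = 80.06 ksi, capped at F_nt → F'_nt = 80.06 ksi.
R_n = F'_nt · A_b · n = 80.06 × 0.3068 × 6 = 147.4 kips.
Design strength φR_n = 0.75 × 147.4 = 111 kips.

111 kips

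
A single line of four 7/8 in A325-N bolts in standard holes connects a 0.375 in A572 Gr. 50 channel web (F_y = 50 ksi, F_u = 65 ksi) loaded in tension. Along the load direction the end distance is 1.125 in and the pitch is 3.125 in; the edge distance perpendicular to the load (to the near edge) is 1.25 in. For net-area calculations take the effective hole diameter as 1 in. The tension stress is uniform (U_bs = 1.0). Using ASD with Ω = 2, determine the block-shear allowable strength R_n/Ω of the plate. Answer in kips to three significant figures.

60.3 kips

Shear plane L_v = 1.125 + 3·3.125 = 10.5 in; A_gv = 10.5 × 0.375 = 3.938 in².
A_nv = (10.5 − 3.5·1) × 0.375 = 2.625 in².
A_nt = (1.25 − 0.5·1) × 0.375 = 0.2812 in².
0.6 F_u A_nv = 102.4 kips; 0.6 F_y A_gv = 118.1 kips → shear rupture governs the shear term.
R_n = 102.4 + 1.0 × 65 × 0.2812 = 120.7 kips.
Allowable strength R_n/Ω = 120.7 / 2 = 60.3 kips.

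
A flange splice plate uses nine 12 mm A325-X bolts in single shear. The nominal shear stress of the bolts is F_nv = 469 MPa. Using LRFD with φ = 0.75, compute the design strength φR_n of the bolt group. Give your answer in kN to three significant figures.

A_b = π × 12² / 4 = 113.1 mm².
R_n = F_nv · A_b · n · n_s = 469 × 113.1 × 9 × 1 / 1000 = 477.4 kN.
Design strength φR_n = 0.75 × 477.4 = 358 kN.

358 kN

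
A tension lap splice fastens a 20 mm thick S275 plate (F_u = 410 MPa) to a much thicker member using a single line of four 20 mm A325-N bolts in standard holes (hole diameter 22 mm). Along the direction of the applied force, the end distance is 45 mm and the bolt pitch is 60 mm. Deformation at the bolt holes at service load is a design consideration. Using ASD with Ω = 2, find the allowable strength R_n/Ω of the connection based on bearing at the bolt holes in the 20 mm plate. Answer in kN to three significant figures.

728 kN

Per bolt r_n = 1.2 l_c t F_u ≤ 2.4 d t F_u; upper limit = 2.4 × 20 × 20 × 410 / 1000 = 393.6 kN.
Edge bolt: l_c = 45 − 22/2 = 34 mm → 1.2 × 34 × 20 × 410 / 1000 = 334.6 → r_n = 334.6 kN.
Interior bolts: l_c = 60 − 22 = 38 mm → 1.2 × 38 × 20 × 410 / 1000 = 373.9 → r_n = 373.9 kN.
R_n = 1 × 334.6 + 3 × 373.9 = 1456 kN.
Allowable strength R_n/Ω = 1456 / 2 = 728 kN.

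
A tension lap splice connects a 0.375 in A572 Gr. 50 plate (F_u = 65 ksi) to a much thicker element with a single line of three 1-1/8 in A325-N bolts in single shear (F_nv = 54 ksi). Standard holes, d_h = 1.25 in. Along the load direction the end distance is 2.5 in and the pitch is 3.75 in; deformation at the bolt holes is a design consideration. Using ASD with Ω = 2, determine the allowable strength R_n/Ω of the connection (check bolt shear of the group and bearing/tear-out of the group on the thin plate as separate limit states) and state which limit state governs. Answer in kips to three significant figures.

80.5 kips (bolt shear governs)

Bolt shear: A_b = π·1.125²/4 = 0.994 in²; R_n = 54 × 0.994 × 3 × 1 = 161 kips → 161 / 2 = 80.5 kips.
Bearing (1.2 l_c t F_u ≤ 2.4 d t F_u): upper limit = 2.4·1.125·0.375·65 = 65.81 kips.
  Edge l_c = 2.5 − 1.25/2 = 1.875 → r_n = 54.84 kips; interior l_c = 3.75 − 1.25 = 2.5 → r_n = 65.81 kips.
  R_n,bearing = 1·54.84 + 2·65.81 = 186.5 kips → 186.5 / 2 = 93.2 kips.
Bolt shear governs: 80.5 kips.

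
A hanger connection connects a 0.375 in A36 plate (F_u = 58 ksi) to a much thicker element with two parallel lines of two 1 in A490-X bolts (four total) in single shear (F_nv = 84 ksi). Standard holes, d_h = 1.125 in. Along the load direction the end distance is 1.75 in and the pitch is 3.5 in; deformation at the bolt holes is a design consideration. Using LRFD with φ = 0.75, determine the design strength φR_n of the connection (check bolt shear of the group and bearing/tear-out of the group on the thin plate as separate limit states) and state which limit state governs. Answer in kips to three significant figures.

Bolt shear: A_b = π·1²/4 = 0.7854 in²; R_n = 84 × 0.7854 × 4 × 1 = 263.9 kips → 0.75 × 263.9 = 198 kips.
Bearing (1.2 l_c t F_u ≤ 2.4 d t F_u): upper limit = 2.4·1·0.375·58 = 52.2 kips.
  Edge l_c = 1.75 − 1.125/2 = 1.188 → r_n = 30.99 kips; interior l_c = 3.5 − 1.125 = 2.375 → r_n = 52.2 kips.
  R_n,bearing = 2·30.99 + 2·52.2 = 166.4 kips → 0.75 × 166.4 = 125 kips.
Bearing governs: 125 kips.

125 kips (bearing governs)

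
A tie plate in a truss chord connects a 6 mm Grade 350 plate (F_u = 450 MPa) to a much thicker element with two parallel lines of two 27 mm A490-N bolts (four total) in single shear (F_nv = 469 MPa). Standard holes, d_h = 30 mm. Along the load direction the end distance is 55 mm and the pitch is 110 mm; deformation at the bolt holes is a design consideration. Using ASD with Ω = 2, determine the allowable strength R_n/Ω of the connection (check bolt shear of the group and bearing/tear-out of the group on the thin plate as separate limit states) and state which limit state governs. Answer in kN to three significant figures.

Bolt shear: A_b = π·27²/4 = 572.6 mm²; R_n = 469 × 572.6 × 4 × 1 / 1000 = 1074 kN → 1074 / 2 = 537 kN.
Bearing (1.2 l_c t F_u ≤ 2.4 d t F_u): upper limit = 2.4·27·6·450 / 1000 = 175 kN.
  Edge l_c = 55 − 30/2 = 40 → r_n = 129.6 kN; interior l_c = 110 − 30 = 80 → r_n = 175 kN.
  R_n,bearing = 2·129.6 + 2·175 = 609.1 kN → 609.1 / 2 = 305 kN.
Bearing governs: 305 kN.

305 kN (bearing governs)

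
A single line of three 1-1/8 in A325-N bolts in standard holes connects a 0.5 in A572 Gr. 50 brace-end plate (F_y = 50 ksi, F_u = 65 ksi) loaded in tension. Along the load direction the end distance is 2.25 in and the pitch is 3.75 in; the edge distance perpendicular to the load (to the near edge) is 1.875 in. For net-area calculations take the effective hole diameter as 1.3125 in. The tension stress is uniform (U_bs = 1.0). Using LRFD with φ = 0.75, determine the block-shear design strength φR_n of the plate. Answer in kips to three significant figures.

124 kips

Shear plane L_v = 2.25 + 2·3.75 = 9.75 in; A_gv = 9.75 × 0.5 = 4.875 in².
A_nv = (9.75 − 2.5·1.3125) × 0.5 = 3.234 in².
A_nt = (1.875 − 0.5·1.3125) × 0.5 = 0.6094 in².
0.6 F_u A_nv = 126.1 kips; 0.6 F_y A_gv = 146.2 kips → shear rupture governs the shear term.
R_n = 126.1 + 1.0 × 65 × 0.6094 = 165.8 kips.
Design strength φR_n = 0.75 × 165.8 = 124 kips.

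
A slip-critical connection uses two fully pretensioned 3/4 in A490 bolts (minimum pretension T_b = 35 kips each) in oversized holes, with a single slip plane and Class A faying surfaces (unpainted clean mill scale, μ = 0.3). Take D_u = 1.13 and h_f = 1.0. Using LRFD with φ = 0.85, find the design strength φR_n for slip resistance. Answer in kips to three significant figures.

R_n = μ · D_u · h_f · T_b · n_s · n_b = 0.3 × 1.13 × 1.0 × 35 × 1 × 2 = 23.73 kips.
Design strength φR_n = 0.85 × 23.73 = 20.2 kips.

20.2 kips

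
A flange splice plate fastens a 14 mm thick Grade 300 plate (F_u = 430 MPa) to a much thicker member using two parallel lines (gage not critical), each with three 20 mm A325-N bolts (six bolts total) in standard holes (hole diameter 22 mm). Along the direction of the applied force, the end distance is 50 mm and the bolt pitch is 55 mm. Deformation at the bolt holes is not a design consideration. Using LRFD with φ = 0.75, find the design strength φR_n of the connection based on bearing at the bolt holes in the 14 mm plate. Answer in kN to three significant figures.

1420 kN

Per bolt r_n = 1.5 l_c t F_u ≤ 3.0 d t F_u; upper limit = 3.0 × 20 × 14 × 430 / 1000 = 361.2 kN.
Edge bolt: l_c = 50 − 22/2 = 39 mm → 1.5 × 39 × 14 × 430 / 1000 = 352.2 → r_n = 352.2 kN.
Interior bolts: l_c = 55 − 22 = 33 mm → 1.5 × 33 × 14 × 430 / 1000 = 298 → r_n = 298 kN.
R_n = 2 × 352.2 + 4 × 298 = 1896 kN.
Design strength φR_n = 0.75 × 1896 = 1420 kN.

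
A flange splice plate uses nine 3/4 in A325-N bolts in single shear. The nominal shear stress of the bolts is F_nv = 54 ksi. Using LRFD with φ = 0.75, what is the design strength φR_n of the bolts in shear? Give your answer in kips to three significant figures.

161 kips

A_b = π × 0.75² / 4 = 0.4418 in².
R_n = F_nv · A_b · n · n_s = 54 × 0.4418 × 9 × 1 = 214.7 kips.
Design strength φR_n = 0.75 × 214.7 = 161 kips.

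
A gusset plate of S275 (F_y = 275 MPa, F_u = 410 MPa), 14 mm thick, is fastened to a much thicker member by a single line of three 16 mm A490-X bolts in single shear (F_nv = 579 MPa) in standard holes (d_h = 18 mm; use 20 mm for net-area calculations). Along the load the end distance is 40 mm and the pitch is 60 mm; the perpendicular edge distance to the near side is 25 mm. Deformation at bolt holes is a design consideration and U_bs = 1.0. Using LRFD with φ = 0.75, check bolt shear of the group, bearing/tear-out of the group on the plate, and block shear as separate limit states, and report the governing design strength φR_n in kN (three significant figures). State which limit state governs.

262 kN (bolt shear governs)

Bolt shear: A_b = π·16²/4 = 201.1 mm²; R_n = 579 × 201.1 × 3 × 1 / 1000 = 349.2 kN → 0.75 × 349.2 = 262 kN.
Bearing: edge l_c = 31, r_n = 213.5 kN; interior l_c = 42, r_n = 220.4 kN; R_n = 213.5 + 2·220.4 = 654.4 kN → 491 kN.
Block shear: A_gv = 2240, A_nv = 1540, A_nt = 210 mm²; R_n = min(0.6F_uA_nv, 0.6F_yA_gv) + U_bs·F_u·A_nt = 455.7 kN → 342 kN.
Bolt shear governs: 262 kN.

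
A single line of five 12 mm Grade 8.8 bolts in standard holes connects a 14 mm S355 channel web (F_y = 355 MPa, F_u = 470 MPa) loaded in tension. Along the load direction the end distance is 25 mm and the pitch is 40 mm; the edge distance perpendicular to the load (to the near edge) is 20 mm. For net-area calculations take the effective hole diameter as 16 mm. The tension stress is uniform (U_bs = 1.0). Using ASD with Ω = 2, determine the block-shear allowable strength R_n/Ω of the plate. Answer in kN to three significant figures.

263 kN

Shear plane L_v = 25 + 4·40 = 185 mm; A_gv = 185 × 14 = 2590 mm².
A_nv = (185 − 4.5·16) × 14 = 1582 mm².
A_nt = (20 − 0.5·16) × 14 = 168 mm².
0.6 F_u A_nv = 446.1 kN; 0.6 F_y A_gv = 551.7 kN → shear rupture governs the shear term.
R_n = 446.1 + 1.0 × 470 × 168 / 1000 = 525.1 kN.
Allowable strength R_n/Ω = 525.1 / 2 = 263 kN.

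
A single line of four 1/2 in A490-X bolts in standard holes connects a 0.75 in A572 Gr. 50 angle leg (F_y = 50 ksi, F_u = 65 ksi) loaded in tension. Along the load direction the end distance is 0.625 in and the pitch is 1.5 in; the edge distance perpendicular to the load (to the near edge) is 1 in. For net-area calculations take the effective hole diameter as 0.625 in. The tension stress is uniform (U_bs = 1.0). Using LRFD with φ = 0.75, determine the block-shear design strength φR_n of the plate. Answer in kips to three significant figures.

89.6 kips

Shear plane L_v = 0.625 + 3·1.5 = 5.125 in; A_gv = 5.125 × 0.75 = 3.844 in².
A_nv = (5.125 − 3.5·0.625) × 0.75 = 2.203 in².
A_nt = (1 − 0.5·0.625) × 0.75 = 0.5156 in².
0.6 F_u A_nv = 85.92 kips; 0.6 F_y A_gv = 115.3 kips → shear rupture governs the shear term.
R_n = 85.92 + 1.0 × 65 × 0.5156 = 119.4 kips.
Design strength φR_n = 0.75 × 119.4 = 89.6 kips.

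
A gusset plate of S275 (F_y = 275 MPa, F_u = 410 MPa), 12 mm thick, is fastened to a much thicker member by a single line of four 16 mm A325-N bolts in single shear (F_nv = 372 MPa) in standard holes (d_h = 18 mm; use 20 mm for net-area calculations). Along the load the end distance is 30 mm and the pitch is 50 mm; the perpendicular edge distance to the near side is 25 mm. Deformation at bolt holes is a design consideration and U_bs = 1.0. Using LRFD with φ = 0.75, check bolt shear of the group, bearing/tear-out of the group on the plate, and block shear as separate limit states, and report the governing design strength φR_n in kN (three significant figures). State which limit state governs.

Bolt shear: A_b = π·16²/4 = 201.1 mm²; R_n = 372 × 201.1 × 4 × 1 / 1000 = 299.2 kN → 0.75 × 299.2 = 224 kN.
Bearing: edge l_c = 21, r_n = 124 kN; interior l_c = 32, r_n = 188.9 kN; R_n = 124 + 3·188.9 = 690.8 kN → 518 kN.
Block shear: A_gv = 2160, A_nv = 1320, A_nt = 180 mm²; R_n = min(0.6F_uA_nv, 0.6F_yA_gv) + U_bs·F_u·A_nt = 398.5 kN → 299 kN.
Bolt shear governs: 224 kN.

224 kN (bolt shear governs)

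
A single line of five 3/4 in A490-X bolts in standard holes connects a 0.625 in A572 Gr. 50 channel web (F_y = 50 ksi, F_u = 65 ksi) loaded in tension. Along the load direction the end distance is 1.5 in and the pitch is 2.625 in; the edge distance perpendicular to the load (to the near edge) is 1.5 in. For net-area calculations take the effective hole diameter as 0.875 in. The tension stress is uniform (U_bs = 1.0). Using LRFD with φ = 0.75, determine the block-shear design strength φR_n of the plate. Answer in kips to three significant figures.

180 kips

Shear plane L_v = 1.5 + 4·2.625 = 12 in; A_gv = 12 × 0.625 = 7.5 in².
A_nv = (12 − 4.5·0.875) × 0.625 = 5.039 in².
A_nt = (1.5 − 0.5·0.875) × 0.625 = 0.6641 in².
0.6 F_u A_nv = 196.5 kips; 0.6 F_y A_gv = 225 kips → shear rupture governs the shear term.
R_n = 196.5 + 1.0 × 65 × 0.6641 = 239.7 kips.
Design strength φR_n = 0.75 × 239.7 = 180 kips.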